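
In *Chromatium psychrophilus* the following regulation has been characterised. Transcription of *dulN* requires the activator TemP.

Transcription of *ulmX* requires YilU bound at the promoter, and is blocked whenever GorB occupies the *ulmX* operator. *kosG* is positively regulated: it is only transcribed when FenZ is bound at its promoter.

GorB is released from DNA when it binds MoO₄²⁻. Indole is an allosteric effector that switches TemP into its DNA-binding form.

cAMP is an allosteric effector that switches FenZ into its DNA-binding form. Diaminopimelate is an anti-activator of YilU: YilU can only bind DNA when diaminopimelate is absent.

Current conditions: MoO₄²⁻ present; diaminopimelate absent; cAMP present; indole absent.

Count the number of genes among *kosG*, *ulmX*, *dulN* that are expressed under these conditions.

2

cAMP is present, so FenZ is active.
No repressor is bound and FenZ is active, so *kosG* is transcribed.
→ *kosG* is ON.
MoO₄²⁻ is present, so GorB is inactive.
Diaminopimelate is absent, so YilU is active.
No repressor is bound and YilU is active, so *ulmX* is transcribed.
→ *ulmX* is ON.
Indole is absent, so TemP is inactive.
Required activator TemP is absent, so *dulN* is not transcribed.
→ *dulN* is OFF.
2 of the 3 genes are transcribed.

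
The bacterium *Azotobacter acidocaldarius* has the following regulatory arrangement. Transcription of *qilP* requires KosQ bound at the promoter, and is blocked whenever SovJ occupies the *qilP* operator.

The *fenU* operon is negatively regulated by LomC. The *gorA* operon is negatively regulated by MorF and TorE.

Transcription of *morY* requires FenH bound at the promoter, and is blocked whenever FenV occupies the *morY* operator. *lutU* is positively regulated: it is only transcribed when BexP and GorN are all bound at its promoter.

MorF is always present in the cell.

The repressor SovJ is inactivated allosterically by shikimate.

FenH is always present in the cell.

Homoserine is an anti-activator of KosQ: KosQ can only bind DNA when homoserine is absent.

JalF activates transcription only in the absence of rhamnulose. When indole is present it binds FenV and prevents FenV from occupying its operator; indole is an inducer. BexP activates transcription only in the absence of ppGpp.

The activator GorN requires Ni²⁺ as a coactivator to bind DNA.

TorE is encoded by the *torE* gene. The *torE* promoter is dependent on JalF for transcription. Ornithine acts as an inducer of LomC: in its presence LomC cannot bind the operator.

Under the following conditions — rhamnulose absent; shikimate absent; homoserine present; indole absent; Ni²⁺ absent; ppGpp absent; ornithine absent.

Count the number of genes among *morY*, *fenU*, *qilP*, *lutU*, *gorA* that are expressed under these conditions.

0

Indole is absent, so FenV is active.
FenH is produced constitutively and is active.
With repressor FenV bound, *morY* is not transcribed.
→ *morY* is OFF.
Ornithine is absent, so LomC is active.
With repressor LomC bound, *fenU* is not transcribed.
→ *fenU* is OFF.
Shikimate is absent, so SovJ is active.
Homoserine is present, so KosQ is inactive.
With repressor SovJ bound, *qilP* is not transcribed.
→ *qilP* is OFF.
ppGpp is absent, so BexP is active.
Ni²⁺ is absent, so GorN is inactive.
Required activator GorN is absent, so *lutU* is not transcribed.
→ *lutU* is OFF.
MorF is produced constitutively and is active.
Rhamnulose is absent, so JalF is active.
No repressor is bound and JalF is active, so *torE* is transcribed.
So TorE is produced and active.
With repressor MorF bound, *gorA* is not transcribed.
→ *gorA* is OFF.
0 of the 5 genes are transcribed.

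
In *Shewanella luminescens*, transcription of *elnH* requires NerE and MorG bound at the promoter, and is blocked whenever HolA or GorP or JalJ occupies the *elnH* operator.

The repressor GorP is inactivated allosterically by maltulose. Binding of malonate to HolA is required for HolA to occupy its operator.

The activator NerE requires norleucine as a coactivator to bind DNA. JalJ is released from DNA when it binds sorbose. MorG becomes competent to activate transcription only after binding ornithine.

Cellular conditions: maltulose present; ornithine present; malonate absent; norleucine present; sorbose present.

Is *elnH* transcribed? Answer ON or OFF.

Norleucine is present, so NerE is active.
Ornithine is present, so MorG is active.
Malonate is absent, so HolA is inactive.
Maltulose is present, so GorP is inactive.
Sorbose is present, so JalJ is inactive.
No repressor is bound and NerE and MorG are active, so *elnH* is transcribed.

ON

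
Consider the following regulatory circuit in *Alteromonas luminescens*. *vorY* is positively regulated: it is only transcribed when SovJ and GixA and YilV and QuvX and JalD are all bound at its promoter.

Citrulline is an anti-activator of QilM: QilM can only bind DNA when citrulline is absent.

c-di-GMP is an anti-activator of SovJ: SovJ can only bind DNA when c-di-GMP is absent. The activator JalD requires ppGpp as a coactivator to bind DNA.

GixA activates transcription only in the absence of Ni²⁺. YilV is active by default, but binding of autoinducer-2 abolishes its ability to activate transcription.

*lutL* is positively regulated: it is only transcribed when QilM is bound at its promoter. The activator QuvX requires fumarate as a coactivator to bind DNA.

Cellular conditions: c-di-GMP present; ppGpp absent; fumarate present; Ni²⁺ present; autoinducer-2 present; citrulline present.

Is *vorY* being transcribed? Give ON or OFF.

OFF

c-di-GMP is present, so SovJ is inactive.
Ni²⁺ is present, so GixA is inactive.
Autoinducer-2 is present, so YilV is inactive.
Fumarate is present, so QuvX is active.
ppGpp is absent, so JalD is inactive.
Required activator SovJ is absent, so *vorY* is not transcribed.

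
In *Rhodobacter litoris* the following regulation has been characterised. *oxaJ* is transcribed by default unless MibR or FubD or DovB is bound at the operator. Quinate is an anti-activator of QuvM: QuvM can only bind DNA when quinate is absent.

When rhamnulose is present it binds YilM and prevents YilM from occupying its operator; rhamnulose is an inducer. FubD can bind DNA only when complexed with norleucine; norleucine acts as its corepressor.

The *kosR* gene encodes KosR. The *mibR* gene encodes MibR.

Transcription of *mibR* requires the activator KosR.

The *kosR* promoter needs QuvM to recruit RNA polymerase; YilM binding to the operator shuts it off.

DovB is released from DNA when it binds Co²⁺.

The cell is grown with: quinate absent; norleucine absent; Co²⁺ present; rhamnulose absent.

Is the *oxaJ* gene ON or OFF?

ON

Quinate is absent, so QuvM is active.
Rhamnulose is absent, so YilM is active.
With repressor YilM bound, *kosR* is not transcribed.
So KosR is not produced.
Required activator KosR is absent, so *mibR* is not transcribed.
So MibR is not produced.
Norleucine is absent, so FubD is inactive.
Co²⁺ is present, so DovB is inactive.
With no repressor bound, *oxaJ* is transcribed.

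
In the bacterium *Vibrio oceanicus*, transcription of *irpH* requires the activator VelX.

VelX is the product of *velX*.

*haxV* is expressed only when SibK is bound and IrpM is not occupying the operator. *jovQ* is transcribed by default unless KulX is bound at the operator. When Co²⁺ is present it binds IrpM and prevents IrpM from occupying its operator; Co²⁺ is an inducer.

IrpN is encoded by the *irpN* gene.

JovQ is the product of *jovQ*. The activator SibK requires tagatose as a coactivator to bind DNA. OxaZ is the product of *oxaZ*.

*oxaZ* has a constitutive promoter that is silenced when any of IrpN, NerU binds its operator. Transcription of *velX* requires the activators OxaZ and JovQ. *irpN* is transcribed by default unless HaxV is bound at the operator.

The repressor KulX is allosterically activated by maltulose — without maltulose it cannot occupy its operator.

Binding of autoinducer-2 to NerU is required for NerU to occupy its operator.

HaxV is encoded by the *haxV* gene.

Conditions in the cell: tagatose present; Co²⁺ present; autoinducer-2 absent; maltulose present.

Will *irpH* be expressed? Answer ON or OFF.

Co²⁺ is present, so IrpM is inactive.
Tagatose is present, so SibK is active.
No repressor is bound and SibK is active, so *haxV* is transcribed.
So HaxV is produced and active.
With repressor HaxV bound, *irpN* is not transcribed.
So IrpN is not produced.
Autoinducer-2 is absent, so NerU is inactive.
With no repressor bound, *oxaZ* is transcribed.
So OxaZ is produced and active.
Maltulose is present, so KulX is active.
With repressor KulX bound, *jovQ* is not transcribed.
So JovQ is not produced.
Required activator JovQ is absent, so *velX* is not transcribed.
So VelX is not produced.
Required activator VelX is absent, so *irpH* is not transcribed.

OFF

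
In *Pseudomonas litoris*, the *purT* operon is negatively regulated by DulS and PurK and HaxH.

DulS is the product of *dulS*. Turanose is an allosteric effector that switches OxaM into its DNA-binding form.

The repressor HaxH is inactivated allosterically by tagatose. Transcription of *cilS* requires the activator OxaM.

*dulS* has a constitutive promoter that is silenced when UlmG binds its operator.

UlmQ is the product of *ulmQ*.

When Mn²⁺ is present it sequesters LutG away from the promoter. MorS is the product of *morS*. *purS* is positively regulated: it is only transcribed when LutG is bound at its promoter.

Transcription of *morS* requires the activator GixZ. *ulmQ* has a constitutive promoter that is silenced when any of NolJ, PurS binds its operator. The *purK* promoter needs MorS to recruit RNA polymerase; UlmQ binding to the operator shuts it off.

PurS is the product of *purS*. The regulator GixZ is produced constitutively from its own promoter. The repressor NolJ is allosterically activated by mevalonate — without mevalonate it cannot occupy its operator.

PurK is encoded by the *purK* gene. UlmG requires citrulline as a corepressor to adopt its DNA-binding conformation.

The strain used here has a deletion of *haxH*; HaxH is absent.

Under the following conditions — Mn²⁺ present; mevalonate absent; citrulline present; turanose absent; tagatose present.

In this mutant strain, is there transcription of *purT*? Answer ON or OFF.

ON

Citrulline is present, so UlmG is active.
With repressor UlmG bound, *dulS* is not transcribed.
So DulS is not produced.
GixZ is produced constitutively and is active.
No repressor is bound and GixZ is active, so *morS* is transcribed.
So MorS is produced and active.
Mevalonate is absent, so NolJ is inactive.
Mn²⁺ is present, so LutG is inactive.
Required activator LutG is absent, so *purS* is not transcribed.
So PurS is not produced.
With no repressor bound, *ulmQ* is transcribed.
So UlmQ is produced and active.
With repressor UlmQ bound, *purK* is not transcribed.
So PurK is not produced.
HaxH is non-functional in this strain, so it has no effect.
With no repressor bound, *purT* is transcribed.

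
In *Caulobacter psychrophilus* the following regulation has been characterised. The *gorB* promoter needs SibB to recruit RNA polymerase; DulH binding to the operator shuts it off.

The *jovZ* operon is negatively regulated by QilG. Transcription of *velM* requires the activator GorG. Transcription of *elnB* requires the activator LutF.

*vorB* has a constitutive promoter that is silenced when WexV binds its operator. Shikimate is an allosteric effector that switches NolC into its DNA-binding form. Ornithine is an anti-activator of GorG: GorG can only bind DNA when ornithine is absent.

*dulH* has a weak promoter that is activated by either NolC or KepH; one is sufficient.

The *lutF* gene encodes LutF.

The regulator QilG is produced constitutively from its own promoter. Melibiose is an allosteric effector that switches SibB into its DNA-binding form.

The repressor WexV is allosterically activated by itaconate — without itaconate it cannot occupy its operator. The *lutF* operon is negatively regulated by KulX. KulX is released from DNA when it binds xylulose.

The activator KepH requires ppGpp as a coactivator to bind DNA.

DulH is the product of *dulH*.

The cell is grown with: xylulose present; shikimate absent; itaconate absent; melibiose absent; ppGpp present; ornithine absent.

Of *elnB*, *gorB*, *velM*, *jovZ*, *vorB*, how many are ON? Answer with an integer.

3

Xylulose is present, so KulX is inactive.
With no repressor bound, *lutF* is transcribed.
So LutF is produced and active.
No repressor is bound and LutF is active, so *elnB* is transcribed.
→ *elnB* is ON.
Shikimate is absent, so NolC is inactive.
ppGpp is present, so KepH is active.
Activator KepH is present, so *dulH* is transcribed.
So DulH is produced and active.
Melibiose is absent, so SibB is inactive.
With repressor DulH bound, *gorB* is not transcribed.
→ *gorB* is OFF.
Ornithine is absent, so GorG is active.
No repressor is bound and GorG is active, so *velM* is transcribed.
→ *velM* is ON.
QilG is produced constitutively and is active.
With repressor QilG bound, *jovZ* is not transcribed.
→ *jovZ* is OFF.
Itaconate is absent, so WexV is inactive.
With no repressor bound, *vorB* is transcribed.
→ *vorB* is ON.
3 of the 5 genes are transcribed.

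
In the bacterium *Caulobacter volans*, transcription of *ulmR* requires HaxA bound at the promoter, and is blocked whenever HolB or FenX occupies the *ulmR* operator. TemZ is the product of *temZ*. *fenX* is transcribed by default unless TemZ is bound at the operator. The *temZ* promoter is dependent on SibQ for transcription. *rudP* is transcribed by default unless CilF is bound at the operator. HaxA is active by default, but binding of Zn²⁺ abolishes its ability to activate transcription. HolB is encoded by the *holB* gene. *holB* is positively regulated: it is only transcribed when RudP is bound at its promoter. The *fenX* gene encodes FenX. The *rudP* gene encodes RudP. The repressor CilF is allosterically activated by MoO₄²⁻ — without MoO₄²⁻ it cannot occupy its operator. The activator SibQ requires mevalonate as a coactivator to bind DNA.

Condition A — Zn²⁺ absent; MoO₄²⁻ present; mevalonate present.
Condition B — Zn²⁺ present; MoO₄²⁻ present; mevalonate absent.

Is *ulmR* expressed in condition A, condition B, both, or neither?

Condition A:
Zn²⁺ is absent, so HaxA is active.
MoO₄²⁻ is present, so CilF is active.
With repressor CilF bound, *rudP* is not transcribed.
So RudP is not produced.
Required activator RudP is absent, so *holB* is not transcribed.
So HolB is not produced.
Mevalonate is present, so SibQ is active.
No repressor is bound and SibQ is active, so *temZ* is transcribed.
So TemZ is produced and active.
With repressor TemZ bound, *fenX* is not transcribed.
So FenX is not produced.
No repressor is bound and HaxA is active, so *ulmR* is transcribed.
→ *ulmR* is ON in A.
Condition B:
Zn²⁺ is present, so HaxA is inactive.
MoO₄²⁻ is present, so CilF is active.
With repressor CilF bound, *rudP* is not transcribed.
So RudP is not produced.
Required activator RudP is absent, so *holB* is not transcribed.
So HolB is not produced.
Mevalonate is absent, so SibQ is inactive.
Required activator SibQ is absent, so *temZ* is not transcribed.
So TemZ is not produced.
With no repressor bound, *fenX* is transcribed.
So FenX is produced and active.
With repressor FenX bound, *ulmR* is not transcribed.
→ *ulmR* is OFF in B.

A only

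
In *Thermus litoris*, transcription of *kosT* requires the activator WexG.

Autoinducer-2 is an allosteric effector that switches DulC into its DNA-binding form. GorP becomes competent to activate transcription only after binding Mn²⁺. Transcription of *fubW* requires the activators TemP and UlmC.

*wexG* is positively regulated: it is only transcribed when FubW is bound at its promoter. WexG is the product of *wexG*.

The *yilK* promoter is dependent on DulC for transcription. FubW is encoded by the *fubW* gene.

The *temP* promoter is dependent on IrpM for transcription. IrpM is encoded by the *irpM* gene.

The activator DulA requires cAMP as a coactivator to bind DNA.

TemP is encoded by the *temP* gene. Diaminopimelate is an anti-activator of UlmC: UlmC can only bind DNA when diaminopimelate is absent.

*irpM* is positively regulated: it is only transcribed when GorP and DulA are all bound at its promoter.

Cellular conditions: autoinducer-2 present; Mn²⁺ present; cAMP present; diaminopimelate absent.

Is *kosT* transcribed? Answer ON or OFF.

ON

Mn²⁺ is present, so GorP is active.
cAMP is present, so DulA is active.
No repressor is bound and GorP and DulA are active, so *irpM* is transcribed.
So IrpM is produced and active.
No repressor is bound and IrpM is active, so *temP* is transcribed.
So TemP is produced and active.
Diaminopimelate is absent, so UlmC is active.
No repressor is bound and TemP and UlmC are active, so *fubW* is transcribed.
So FubW is produced and active.
No repressor is bound and FubW is active, so *wexG* is transcribed.
So WexG is produced and active.
No repressor is bound and WexG is active, so *kosT* is transcribed.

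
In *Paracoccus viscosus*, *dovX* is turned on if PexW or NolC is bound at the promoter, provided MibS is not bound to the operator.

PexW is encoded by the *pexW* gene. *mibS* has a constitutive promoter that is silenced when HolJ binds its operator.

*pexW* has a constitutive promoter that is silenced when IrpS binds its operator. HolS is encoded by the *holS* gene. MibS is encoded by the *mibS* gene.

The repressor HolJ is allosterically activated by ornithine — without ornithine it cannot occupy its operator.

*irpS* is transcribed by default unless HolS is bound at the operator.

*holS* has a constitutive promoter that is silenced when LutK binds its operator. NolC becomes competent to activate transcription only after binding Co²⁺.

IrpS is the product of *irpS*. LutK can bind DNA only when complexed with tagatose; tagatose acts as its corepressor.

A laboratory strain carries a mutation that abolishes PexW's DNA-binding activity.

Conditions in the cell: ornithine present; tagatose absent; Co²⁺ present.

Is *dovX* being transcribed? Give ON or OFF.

ON

Ornithine is present, so HolJ is active.
With repressor HolJ bound, *mibS* is not transcribed.
So MibS is not produced.
PexW is non-functional in this strain, so it has no effect.
Co²⁺ is present, so NolC is active.
Activator NolC is present, so *dovX* is transcribed.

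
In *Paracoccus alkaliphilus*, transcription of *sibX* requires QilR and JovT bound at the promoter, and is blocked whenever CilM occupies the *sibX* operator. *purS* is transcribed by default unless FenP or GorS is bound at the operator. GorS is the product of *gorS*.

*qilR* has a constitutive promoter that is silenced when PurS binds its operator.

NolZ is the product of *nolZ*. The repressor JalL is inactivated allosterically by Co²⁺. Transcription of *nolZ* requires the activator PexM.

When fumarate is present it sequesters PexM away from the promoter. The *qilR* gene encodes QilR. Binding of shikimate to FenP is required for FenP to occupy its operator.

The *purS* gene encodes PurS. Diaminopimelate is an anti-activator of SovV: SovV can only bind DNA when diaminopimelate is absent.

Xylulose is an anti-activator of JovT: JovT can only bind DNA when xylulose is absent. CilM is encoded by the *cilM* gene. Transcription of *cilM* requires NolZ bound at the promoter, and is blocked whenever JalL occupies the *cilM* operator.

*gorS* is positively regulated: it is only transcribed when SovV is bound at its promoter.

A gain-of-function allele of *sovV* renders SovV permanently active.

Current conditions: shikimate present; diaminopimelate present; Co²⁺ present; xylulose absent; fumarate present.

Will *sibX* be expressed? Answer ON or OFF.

ON

Shikimate is present, so FenP is active.
SovV is constitutively active in this strain.
No repressor is bound and SovV is active, so *gorS* is transcribed.
So GorS is produced and active.
With repressor FenP bound, *purS* is not transcribed.
So PurS is not produced.
With no repressor bound, *qilR* is transcribed.
So QilR is produced and active.
Fumarate is present, so PexM is inactive.
Required activator PexM is absent, so *nolZ* is not transcribed.
So NolZ is not produced.
Co²⁺ is present, so JalL is inactive.
Required activator NolZ is absent, so *cilM* is not transcribed.
So CilM is not produced.
Xylulose is absent, so JovT is active.
No repressor is bound and QilR and JovT are active, so *sibX* is transcribed.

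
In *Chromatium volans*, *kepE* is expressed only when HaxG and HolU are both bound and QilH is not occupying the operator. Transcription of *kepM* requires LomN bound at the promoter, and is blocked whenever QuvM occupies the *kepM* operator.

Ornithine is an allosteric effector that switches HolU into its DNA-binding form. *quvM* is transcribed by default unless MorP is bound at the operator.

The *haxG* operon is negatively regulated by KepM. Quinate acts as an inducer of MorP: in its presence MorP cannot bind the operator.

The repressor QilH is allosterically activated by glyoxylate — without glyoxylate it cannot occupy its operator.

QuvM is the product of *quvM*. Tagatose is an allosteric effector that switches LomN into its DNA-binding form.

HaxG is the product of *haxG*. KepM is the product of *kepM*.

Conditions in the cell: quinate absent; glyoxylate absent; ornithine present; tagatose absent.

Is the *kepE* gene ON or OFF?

Quinate is absent, so MorP is active.
With repressor MorP bound, *quvM* is not transcribed.
So QuvM is not produced.
Tagatose is absent, so LomN is inactive.
Required activator LomN is absent, so *kepM* is not transcribed.
So KepM is not produced.
With no repressor bound, *haxG* is transcribed.
So HaxG is produced and active.
Ornithine is present, so HolU is active.
Glyoxylate is absent, so QilH is inactive.
No repressor is bound and HaxG and HolU are active, so *kepE* is transcribed.

ON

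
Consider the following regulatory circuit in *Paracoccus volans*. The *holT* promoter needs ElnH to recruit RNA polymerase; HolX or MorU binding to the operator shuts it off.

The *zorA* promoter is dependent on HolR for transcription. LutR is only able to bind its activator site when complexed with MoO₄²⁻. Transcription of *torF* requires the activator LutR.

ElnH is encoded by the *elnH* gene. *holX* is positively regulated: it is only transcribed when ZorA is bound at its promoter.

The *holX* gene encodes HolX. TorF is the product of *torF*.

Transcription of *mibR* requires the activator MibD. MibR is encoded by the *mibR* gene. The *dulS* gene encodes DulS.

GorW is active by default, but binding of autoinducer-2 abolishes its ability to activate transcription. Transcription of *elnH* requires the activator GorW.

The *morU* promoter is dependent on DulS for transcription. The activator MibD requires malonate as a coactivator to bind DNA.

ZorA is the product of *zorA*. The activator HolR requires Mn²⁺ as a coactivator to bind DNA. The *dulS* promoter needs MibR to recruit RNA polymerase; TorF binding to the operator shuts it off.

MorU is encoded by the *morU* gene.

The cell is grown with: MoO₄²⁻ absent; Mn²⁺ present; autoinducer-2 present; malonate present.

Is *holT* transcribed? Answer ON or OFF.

Mn²⁺ is present, so HolR is active.
No repressor is bound and HolR is active, so *zorA* is transcribed.
So ZorA is produced and active.
No repressor is bound and ZorA is active, so *holX* is transcribed.
So HolX is produced and active.
MoO₄²⁻ is absent, so LutR is inactive.
Required activator LutR is absent, so *torF* is not transcribed.
So TorF is not produced.
Malonate is present, so MibD is active.
No repressor is bound and MibD is active, so *mibR* is transcribed.
So MibR is produced and active.
No repressor is bound and MibR is active, so *dulS* is transcribed.
So DulS is produced and active.
No repressor is bound and DulS is active, so *morU* is transcribed.
So MorU is produced and active.
Autoinducer-2 is present, so GorW is inactive.
Required activator GorW is absent, so *elnH* is not transcribed.
So ElnH is not produced.
With repressor HolX bound, *holT* is not transcribed.

OFF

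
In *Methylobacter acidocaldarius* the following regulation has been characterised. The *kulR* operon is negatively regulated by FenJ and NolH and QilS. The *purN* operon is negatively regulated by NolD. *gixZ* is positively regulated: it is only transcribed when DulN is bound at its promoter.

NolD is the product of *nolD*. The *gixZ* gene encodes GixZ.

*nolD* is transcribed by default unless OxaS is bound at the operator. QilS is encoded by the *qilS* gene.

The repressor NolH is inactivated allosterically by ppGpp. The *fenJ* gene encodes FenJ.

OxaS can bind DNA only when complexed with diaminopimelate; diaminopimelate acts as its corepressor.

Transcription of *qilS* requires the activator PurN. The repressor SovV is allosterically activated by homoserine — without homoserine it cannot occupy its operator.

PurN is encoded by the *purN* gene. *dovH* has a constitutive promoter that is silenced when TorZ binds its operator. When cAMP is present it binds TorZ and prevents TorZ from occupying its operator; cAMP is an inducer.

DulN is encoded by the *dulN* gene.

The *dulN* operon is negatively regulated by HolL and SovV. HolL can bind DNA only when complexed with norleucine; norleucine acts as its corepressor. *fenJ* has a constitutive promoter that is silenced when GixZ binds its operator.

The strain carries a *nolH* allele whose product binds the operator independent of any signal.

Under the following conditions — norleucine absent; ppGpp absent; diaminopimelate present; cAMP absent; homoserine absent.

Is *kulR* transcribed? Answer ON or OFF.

Norleucine is absent, so HolL is inactive.
Homoserine is absent, so SovV is inactive.
With no repressor bound, *dulN* is transcribed.
So DulN is produced and active.
No repressor is bound and DulN is active, so *gixZ* is transcribed.
So GixZ is produced and active.
With repressor GixZ bound, *fenJ* is not transcribed.
So FenJ is not produced.
NolH is constitutively active in this strain.
Diaminopimelate is present, so OxaS is active.
With repressor OxaS bound, *nolD* is not transcribed.
So NolD is not produced.
With no repressor bound, *purN* is transcribed.
So PurN is produced and active.
No repressor is bound and PurN is active, so *qilS* is transcribed.
So QilS is produced and active.
With repressor NolH bound, *kulR* is not transcribed.

OFF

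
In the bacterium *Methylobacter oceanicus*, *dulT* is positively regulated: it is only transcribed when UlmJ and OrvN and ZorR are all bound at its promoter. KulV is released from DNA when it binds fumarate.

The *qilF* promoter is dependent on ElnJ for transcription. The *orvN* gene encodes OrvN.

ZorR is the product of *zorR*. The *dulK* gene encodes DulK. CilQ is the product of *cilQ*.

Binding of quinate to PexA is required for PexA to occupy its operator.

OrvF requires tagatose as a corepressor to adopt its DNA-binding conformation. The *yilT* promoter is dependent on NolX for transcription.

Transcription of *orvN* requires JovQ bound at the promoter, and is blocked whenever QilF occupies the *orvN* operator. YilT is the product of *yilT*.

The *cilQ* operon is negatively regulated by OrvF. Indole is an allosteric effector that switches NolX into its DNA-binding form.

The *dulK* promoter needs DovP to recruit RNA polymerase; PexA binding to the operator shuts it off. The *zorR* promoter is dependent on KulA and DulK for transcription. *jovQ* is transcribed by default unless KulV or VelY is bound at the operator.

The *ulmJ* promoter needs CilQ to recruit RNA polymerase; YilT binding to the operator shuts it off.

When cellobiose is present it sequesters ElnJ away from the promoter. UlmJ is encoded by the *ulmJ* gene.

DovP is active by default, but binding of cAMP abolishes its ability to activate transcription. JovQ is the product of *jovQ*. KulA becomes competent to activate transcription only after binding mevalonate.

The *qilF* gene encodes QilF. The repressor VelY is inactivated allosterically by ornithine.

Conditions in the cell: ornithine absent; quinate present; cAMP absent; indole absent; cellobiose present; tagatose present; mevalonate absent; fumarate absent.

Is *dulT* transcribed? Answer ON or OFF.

Indole is absent, so NolX is inactive.
Required activator NolX is absent, so *yilT* is not transcribed.
So YilT is not produced.
Tagatose is present, so OrvF is active.
With repressor OrvF bound, *cilQ* is not transcribed.
So CilQ is not produced.
Required activator CilQ is absent, so *ulmJ* is not transcribed.
So UlmJ is not produced.
Cellobiose is present, so ElnJ is inactive.
Required activator ElnJ is absent, so *qilF* is not transcribed.
So QilF is not produced.
Fumarate is absent, so KulV is active.
Ornithine is absent, so VelY is active.
With repressor KulV bound, *jovQ* is not transcribed.
So JovQ is not produced.
Required activator JovQ is absent, so *orvN* is not transcribed.
So OrvN is not produced.
Mevalonate is absent, so KulA is inactive.
cAMP is absent, so DovP is active.
Quinate is present, so PexA is active.
With repressor PexA bound, *dulK* is not transcribed.
So DulK is not produced.
Required activator KulA is absent, so *zorR* is not transcribed.
So ZorR is not produced.
Required activator UlmJ is absent, so *dulT* is not transcribed.

OFF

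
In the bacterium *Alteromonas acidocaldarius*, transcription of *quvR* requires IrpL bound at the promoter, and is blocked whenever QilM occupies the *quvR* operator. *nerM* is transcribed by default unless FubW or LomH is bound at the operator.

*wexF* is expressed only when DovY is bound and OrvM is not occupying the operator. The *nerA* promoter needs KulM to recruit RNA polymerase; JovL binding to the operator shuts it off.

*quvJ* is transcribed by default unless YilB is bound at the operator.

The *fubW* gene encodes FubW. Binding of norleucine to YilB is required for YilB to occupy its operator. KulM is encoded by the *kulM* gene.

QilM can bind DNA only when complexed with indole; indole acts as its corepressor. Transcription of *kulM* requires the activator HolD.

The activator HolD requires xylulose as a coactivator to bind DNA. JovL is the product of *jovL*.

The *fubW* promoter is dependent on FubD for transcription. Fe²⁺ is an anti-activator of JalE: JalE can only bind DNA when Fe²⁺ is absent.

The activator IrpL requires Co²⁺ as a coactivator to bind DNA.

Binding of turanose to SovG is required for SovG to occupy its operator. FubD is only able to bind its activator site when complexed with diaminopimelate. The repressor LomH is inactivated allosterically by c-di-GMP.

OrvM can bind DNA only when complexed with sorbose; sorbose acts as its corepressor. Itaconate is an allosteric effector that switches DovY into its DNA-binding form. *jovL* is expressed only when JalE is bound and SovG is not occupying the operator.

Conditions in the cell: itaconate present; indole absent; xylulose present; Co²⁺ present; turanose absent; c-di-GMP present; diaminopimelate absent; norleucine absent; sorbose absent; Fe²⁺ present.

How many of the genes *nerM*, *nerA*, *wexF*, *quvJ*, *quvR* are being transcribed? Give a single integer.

5

Diaminopimelate is absent, so FubD is inactive.
Required activator FubD is absent, so *fubW* is not transcribed.
So FubW is not produced.
c-di-GMP is present, so LomH is inactive.
With no repressor bound, *nerM* is transcribed.
→ *nerM* is ON.
Fe²⁺ is present, so JalE is inactive.
Turanose is absent, so SovG is inactive.
Required activator JalE is absent, so *jovL* is not transcribed.
So JovL is not produced.
Xylulose is present, so HolD is active.
No repressor is bound and HolD is active, so *kulM* is transcribed.
So KulM is produced and active.
No repressor is bound and KulM is active, so *nerA* is transcribed.
→ *nerA* is ON.
Itaconate is present, so DovY is active.
Sorbose is absent, so OrvM is inactive.
No repressor is bound and DovY is active, so *wexF* is transcribed.
→ *wexF* is ON.
Norleucine is absent, so YilB is inactive.
With no repressor bound, *quvJ* is transcribed.
→ *quvJ* is ON.
Indole is absent, so QilM is inactive.
Co²⁺ is present, so IrpL is active.
No repressor is bound and IrpL is active, so *quvR* is transcribed.
→ *quvR* is ON.
5 of the 5 genes are transcribed.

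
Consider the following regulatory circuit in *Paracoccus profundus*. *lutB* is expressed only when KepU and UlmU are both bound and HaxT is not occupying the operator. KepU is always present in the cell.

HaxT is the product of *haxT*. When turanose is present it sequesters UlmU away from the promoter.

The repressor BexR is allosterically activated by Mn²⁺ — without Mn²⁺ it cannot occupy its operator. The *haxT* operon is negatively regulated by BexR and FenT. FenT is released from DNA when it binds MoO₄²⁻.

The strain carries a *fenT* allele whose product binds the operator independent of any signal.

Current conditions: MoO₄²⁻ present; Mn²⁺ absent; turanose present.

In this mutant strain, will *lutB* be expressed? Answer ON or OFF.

OFF

KepU is produced constitutively and is active.
Turanose is present, so UlmU is inactive.
Mn²⁺ is absent, so BexR is inactive.
FenT is constitutively active in this strain.
With repressor FenT bound, *haxT* is not transcribed.
So HaxT is not produced.
Required activator UlmU is absent, so *lutB* is not transcribed.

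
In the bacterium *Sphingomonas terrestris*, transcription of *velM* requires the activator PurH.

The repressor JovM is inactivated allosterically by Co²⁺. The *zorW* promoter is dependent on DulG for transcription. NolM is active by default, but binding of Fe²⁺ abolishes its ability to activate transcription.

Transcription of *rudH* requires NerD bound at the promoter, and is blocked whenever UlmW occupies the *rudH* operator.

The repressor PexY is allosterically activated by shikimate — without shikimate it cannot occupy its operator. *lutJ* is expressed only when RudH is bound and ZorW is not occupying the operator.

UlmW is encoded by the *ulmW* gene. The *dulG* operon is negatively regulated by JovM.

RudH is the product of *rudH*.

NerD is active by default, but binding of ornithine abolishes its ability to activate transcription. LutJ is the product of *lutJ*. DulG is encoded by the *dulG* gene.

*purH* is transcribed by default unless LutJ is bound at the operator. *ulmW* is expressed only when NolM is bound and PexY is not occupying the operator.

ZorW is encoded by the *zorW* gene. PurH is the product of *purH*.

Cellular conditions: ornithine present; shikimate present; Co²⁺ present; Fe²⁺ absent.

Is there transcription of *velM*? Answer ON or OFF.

Co²⁺ is present, so JovM is inactive.
With no repressor bound, *dulG* is transcribed.
So DulG is produced and active.
No repressor is bound and DulG is active, so *zorW* is transcribed.
So ZorW is produced and active.
Shikimate is present, so PexY is active.
Fe²⁺ is absent, so NolM is active.
With repressor PexY bound, *ulmW* is not transcribed.
So UlmW is not produced.
Ornithine is present, so NerD is inactive.
Required activator NerD is absent, so *rudH* is not transcribed.
So RudH is not produced.
With repressor ZorW bound, *lutJ* is not transcribed.
So LutJ is not produced.
With no repressor bound, *purH* is transcribed.
So PurH is produced and active.
No repressor is bound and PurH is active, so *velM* is transcribed.

ON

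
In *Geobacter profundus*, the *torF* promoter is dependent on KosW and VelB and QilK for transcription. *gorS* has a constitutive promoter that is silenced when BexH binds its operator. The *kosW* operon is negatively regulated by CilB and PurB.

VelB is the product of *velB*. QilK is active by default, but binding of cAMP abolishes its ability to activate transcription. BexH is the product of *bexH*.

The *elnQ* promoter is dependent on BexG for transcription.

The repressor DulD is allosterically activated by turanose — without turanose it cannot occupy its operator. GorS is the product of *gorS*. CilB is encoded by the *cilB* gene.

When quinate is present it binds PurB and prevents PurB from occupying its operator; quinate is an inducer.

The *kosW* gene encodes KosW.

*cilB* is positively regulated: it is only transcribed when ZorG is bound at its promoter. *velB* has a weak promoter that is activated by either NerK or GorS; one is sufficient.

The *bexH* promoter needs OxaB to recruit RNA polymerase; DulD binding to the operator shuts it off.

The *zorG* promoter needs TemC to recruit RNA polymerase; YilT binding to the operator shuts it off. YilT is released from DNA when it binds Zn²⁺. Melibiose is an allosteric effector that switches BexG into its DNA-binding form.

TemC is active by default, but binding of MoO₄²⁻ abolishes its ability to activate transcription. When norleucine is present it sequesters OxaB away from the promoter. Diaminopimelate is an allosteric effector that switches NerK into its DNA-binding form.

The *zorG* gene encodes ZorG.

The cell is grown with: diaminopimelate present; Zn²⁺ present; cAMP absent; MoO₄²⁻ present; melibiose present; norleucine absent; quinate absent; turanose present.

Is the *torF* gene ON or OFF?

OFF

Zn²⁺ is present, so YilT is inactive.
MoO₄²⁻ is present, so TemC is inactive.
Required activator TemC is absent, so *zorG* is not transcribed.
So ZorG is not produced.
Required activator ZorG is absent, so *cilB* is not transcribed.
So CilB is not produced.
Quinate is absent, so PurB is active.
With repressor PurB bound, *kosW* is not transcribed.
So KosW is not produced.
Diaminopimelate is present, so NerK is active.
Turanose is present, so DulD is active.
Norleucine is absent, so OxaB is active.
With repressor DulD bound, *bexH* is not transcribed.
So BexH is not produced.
With no repressor bound, *gorS* is transcribed.
So GorS is produced and active.
Activator NerK is present, so *velB* is transcribed.
So VelB is produced and active.
cAMP is absent, so QilK is active.
Required activator KosW is absent, so *torF* is not transcribed.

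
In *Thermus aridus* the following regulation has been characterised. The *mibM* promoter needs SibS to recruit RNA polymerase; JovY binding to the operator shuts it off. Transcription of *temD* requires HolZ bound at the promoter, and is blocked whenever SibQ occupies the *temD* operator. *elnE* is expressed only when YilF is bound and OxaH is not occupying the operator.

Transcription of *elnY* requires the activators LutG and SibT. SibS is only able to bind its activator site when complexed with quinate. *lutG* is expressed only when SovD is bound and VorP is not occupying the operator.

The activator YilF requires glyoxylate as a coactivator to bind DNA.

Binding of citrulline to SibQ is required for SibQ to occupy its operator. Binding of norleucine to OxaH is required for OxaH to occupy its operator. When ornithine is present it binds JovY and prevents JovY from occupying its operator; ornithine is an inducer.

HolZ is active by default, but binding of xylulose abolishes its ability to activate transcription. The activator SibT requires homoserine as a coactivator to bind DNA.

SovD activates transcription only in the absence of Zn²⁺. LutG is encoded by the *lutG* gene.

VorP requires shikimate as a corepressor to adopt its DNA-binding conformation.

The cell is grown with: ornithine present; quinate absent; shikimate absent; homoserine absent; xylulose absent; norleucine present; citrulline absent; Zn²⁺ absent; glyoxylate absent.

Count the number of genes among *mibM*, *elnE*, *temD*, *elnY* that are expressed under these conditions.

Quinate is absent, so SibS is inactive.
Ornithine is present, so JovY is inactive.
Required activator SibS is absent, so *mibM* is not transcribed.
→ *mibM* is OFF.
Glyoxylate is absent, so YilF is inactive.
Norleucine is present, so OxaH is active.
With repressor OxaH bound, *elnE* is not transcribed.
→ *elnE* is OFF.
Citrulline is absent, so SibQ is inactive.
Xylulose is absent, so HolZ is active.
No repressor is bound and HolZ is active, so *temD* is transcribed.
→ *temD* is ON.
Zn²⁺ is absent, so SovD is active.
Shikimate is absent, so VorP is inactive.
No repressor is bound and SovD is active, so *lutG* is transcribed.
So LutG is produced and active.
Homoserine is absent, so SibT is inactive.
Required activator SibT is absent, so *elnY* is not transcribed.
→ *elnY* is OFF.
1 of the 4 genes is transcribed.

1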